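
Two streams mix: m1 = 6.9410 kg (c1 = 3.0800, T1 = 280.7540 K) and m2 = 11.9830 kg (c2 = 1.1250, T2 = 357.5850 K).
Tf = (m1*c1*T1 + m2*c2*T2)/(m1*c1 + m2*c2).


num = 10822.5963
den = 34.8592
Tf = 310.4664 K

310.4664 K


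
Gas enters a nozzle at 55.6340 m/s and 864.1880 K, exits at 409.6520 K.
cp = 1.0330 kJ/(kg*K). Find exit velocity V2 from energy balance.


dT = 454.5360 K
2*cp*1000*dT = 939071.3760
V1^2 = 3095.1420
V2 = sqrt(942166.5180) = 970.6526 m/s

970.6526 m/s


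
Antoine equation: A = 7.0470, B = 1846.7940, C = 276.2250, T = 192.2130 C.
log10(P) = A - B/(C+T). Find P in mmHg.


C+T = 468.4380
B/(C+T) = 3.9425
log10(P) = 7.0470 - 3.9425 = 3.1045
P = 10^3.1045 = 1272.1804 mmHg

1272.1804 mmHg


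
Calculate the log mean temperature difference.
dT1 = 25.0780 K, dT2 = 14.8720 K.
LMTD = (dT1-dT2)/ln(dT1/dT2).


dT1/dT2 = 1.6863
ln(dT1/dT2) = 0.5225
LMTD = 10.2060 / 0.5225 = 19.5326 K

19.5326 K


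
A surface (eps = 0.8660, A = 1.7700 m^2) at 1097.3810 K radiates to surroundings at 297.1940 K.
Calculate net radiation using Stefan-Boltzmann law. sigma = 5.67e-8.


T^4 = 1.4502e+12
Tsurr^4 = 7.8012e+09
Q = 0.8660 * 5.67e-8 * 1.7700 * 1.4424e+12 = 125360.7068 W

125360.7068 W


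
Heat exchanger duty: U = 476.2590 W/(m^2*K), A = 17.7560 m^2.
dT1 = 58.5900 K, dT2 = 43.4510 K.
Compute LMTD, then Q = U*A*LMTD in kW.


LMTD = 50.6439 K
Q = 476.2590 * 17.7560 * 50.6439 = 428268.1487 W = 428.2681 kW

428.2681 kW


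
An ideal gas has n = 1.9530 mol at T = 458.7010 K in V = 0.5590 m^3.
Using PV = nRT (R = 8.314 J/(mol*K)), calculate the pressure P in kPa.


P = nRT/V = 1.9530 * 8.314 * 458.7010 / 0.5590
= 7448.0391 / 0.5590 = 13323.8625 Pa = 13.3239 kPa

13.3239 kPa


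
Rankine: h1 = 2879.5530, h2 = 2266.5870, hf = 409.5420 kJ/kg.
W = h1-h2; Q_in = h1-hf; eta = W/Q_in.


W = 612.9660 kJ/kg
Q_in = 2470.0110 kJ/kg
eta = 0.2482 = 24.8163%

eta = 24.8163%


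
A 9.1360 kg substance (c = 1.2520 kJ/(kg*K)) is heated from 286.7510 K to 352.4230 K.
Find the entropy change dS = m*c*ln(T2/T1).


T2/T1 = 1.2290
ln(T2/T1) = 0.2062
dS = 9.1360 * 1.2520 * 0.2062 = 2.3588 kJ/K

2.3588 kJ/K


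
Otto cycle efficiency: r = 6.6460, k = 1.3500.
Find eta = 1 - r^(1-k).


r^(k-1) = 1.9404
eta = 1 - 1/1.9404 = 0.4846 = 48.4648%

48.4648%


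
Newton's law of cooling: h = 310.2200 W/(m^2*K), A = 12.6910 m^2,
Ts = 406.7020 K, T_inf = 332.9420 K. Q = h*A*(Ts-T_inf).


dT = 73.7600 K
Q = 310.2200 * 12.6910 * 73.7600 = 290393.2690 W

290393.2690 W


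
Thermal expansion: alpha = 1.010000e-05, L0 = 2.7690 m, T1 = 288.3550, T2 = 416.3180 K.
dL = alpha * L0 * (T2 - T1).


dT = 127.9630 K
dL = 1.010000e-05 * 2.7690 * 127.9630 = 0.003579 m
L_final = 2.772579 m

dL = 0.003579 m


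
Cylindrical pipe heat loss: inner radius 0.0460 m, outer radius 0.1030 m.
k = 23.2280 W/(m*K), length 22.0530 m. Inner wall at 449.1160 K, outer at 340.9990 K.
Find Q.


dT = 108.1170 K
ln(ro/ri) = 0.8061
Q = 2*pi*23.2280*22.0530*108.1170 / 0.8061 = 431689.1305 W

431689.1305 W


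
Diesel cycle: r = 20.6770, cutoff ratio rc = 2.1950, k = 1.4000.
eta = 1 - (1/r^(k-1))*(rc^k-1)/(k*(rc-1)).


r^(k-1) = 3.3589
rc^k = 3.0061
eta = 0.6430 = 64.2999%

64.2999%


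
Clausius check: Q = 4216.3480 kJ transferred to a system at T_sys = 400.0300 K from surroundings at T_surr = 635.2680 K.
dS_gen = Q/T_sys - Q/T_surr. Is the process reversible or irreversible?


dS_sys = 4216.3480/400.0300 = 10.5401 kJ/K
dS_surr = -4216.3480/635.2680 = -6.6371 kJ/K
dS_gen = 10.5401 - 6.6371 = 3.9030 kJ/K (irreversible)

dS_gen = 3.9030 kJ/K, irreversible


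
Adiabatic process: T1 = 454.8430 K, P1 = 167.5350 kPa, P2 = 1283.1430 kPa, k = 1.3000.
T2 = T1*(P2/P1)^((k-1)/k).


(k-1)/k = 0.2308
(P2/P1)^exp = 1.5997
T2 = 454.8430 * 1.5997 = 727.6133 K

727.6133 K


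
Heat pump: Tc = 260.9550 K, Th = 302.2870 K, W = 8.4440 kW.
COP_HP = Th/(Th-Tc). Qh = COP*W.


COP = 302.2870 / 41.3320 = 7.3136
Qh = 7.3136 * 8.4440 = 61.7563 kW

COP = 7.3136, Qh = 61.7563 kW


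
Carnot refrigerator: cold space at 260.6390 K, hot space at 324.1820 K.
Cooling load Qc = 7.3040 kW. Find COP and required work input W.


COP = 260.6390 / 63.5430 = 4.1018
W = 7.3040 / 4.1018 = 1.7807 kW

COP = 4.1018, W = 1.7807 kW


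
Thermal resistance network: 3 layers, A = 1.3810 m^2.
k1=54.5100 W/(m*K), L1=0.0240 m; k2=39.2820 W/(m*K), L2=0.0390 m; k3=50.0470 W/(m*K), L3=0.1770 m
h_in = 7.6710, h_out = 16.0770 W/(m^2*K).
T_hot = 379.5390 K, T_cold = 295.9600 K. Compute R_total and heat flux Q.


R_conv_in = 1/(7.6710*1.3810) = 0.0944
R_1 = 0.0240/(54.5100*1.3810) = 0.0003
R_2 = 0.0390/(39.2820*1.3810) = 0.0007
R_3 = 0.1770/(50.0470*1.3810) = 0.0026
R_conv_out = 1/(16.0770*1.3810) = 0.0450
R_total = 0.1430 K/W
Q = 83.5790 / 0.1430 = 584.3249 W

R_total = 0.1430 K/W, Q = 584.3249 W


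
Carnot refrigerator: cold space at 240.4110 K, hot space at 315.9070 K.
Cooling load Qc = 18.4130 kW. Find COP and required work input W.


COP = 240.4110 / 75.4960 = 3.1844
W = 18.4130 / 3.1844 = 5.7822 kW

COP = 3.1844, W = 5.7822 kW


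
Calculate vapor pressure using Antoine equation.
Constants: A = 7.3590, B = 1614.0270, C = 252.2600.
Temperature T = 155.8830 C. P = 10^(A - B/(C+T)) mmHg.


C+T = 408.1430
B/(C+T) = 3.9546
log10(P) = 7.3590 - 3.9546 = 3.4044
P = 10^3.4044 = 2537.6838 mmHg

2537.6838 mmHg


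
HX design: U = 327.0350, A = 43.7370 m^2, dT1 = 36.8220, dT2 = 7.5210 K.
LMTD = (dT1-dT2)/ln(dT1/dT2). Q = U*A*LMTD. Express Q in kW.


LMTD = 18.4469 K
Q = 327.0350 * 43.7370 * 18.4469 = 263855.8804 W = 263.8559 kW

263.8559 kW


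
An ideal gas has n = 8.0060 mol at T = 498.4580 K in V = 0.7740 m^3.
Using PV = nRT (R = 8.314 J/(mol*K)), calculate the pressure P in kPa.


P = nRT/V = 8.0060 * 8.314 * 498.4580 / 0.7740
= 33178.3036 / 0.7740 = 42866.0253 Pa = 42.8660 kPa

42.8660 kPa


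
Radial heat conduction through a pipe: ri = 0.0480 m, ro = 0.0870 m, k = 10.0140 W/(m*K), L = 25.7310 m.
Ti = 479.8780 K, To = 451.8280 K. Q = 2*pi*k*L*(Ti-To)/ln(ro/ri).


dT = 28.0500 K
ln(ro/ri) = 0.5947
Q = 2*pi*10.0140*25.7310*28.0500 / 0.5947 = 76361.3955 W

76361.3955 W


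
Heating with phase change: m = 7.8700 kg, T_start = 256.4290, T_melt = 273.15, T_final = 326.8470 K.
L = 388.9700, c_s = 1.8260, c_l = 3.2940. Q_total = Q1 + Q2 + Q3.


Q1 (sensible, solid) = 7.8700 * 1.8260 * 16.7210 = 240.2911 kJ
Q2 (latent) = 7.8700 * 388.9700 = 3061.1939 kJ
Q3 (sensible, liquid) = 7.8700 * 3.2940 * 53.6970 = 1392.0292 kJ
Q_total = 4693.5143 kJ

4693.5143 kJ


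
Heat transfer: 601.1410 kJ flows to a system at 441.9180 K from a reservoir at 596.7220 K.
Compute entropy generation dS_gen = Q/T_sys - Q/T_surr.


dS_sys = 601.1410/441.9180 = 1.3603 kJ/K
dS_surr = -601.1410/596.7220 = -1.0074 kJ/K
dS_gen = 1.3603 - 1.0074 = 0.3529 kJ/K (irreversible)

dS_gen = 0.3529 kJ/K, irreversible


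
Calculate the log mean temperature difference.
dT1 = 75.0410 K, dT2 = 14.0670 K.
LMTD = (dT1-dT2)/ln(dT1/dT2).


dT1/dT2 = 5.3345
ln(dT1/dT2) = 1.6742
LMTD = 60.9740 / 1.6742 = 36.4197 K

36.4197 K


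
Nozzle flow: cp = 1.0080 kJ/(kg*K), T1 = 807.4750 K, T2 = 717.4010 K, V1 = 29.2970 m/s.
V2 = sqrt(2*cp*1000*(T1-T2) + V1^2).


dT = 90.0740 K
2*cp*1000*dT = 181589.1840
V1^2 = 858.3142
V2 = sqrt(182447.4982) = 427.1387 m/s

427.1387 m/s


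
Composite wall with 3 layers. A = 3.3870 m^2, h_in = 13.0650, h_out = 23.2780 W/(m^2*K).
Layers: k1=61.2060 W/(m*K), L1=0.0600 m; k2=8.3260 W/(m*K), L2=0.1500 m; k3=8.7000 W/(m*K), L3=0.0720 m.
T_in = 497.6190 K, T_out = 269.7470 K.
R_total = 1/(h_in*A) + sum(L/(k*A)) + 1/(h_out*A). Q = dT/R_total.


R_conv_in = 1/(13.0650*3.3870) = 0.0226
R_1 = 0.0600/(61.2060*3.3870) = 0.0003
R_2 = 0.1500/(8.3260*3.3870) = 0.0053
R_3 = 0.0720/(8.7000*3.3870) = 0.0024
R_conv_out = 1/(23.2780*3.3870) = 0.0127
R_total = 0.0433 K/W
Q = 227.8720 / 0.0433 = 5258.5343 W

R_total = 0.0433 K/W, Q = 5258.5343 W


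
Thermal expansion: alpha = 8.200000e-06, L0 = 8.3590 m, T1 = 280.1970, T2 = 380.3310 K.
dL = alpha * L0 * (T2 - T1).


dT = 100.1340 K
dL = 8.200000e-06 * 8.3590 * 100.1340 = 0.006864 m
L_final = 8.365864 m

dL = 0.006864 m


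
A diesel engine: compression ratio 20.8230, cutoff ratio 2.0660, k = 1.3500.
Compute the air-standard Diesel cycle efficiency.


r^(k-1) = 2.8939
rc^k = 2.6633
eta = 0.6006 = 60.0609%

60.0609%


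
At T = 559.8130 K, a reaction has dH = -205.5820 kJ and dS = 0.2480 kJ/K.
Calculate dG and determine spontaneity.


T*dS = 559.8130 * 0.2480 = 138.8336 kJ
dG = -205.5820 - 138.8336 = -344.4156 kJ (spontaneous)

dG = -344.4156 kJ, spontaneous


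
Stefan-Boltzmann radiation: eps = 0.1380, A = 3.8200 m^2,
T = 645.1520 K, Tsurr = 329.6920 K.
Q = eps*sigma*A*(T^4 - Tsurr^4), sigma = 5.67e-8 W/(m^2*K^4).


T^4 = 1.7324e+11
Tsurr^4 = 1.1815e+10
Q = 0.1380 * 5.67e-8 * 3.8200 * 1.6143e+11 = 4824.9890 W

4824.9890 W


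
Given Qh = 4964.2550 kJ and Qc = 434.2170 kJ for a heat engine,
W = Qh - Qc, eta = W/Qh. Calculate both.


W = 4964.2550 - 434.2170 = 4530.0380 kJ
eta = 4530.0380 / 4964.2550 = 0.9125 = 91.2531%

W = 4530.0380 kJ, eta = 91.2531%


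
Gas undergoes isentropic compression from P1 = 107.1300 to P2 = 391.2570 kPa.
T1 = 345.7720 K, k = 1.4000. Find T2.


(k-1)/k = 0.2857
(P2/P1)^exp = 1.4479
T2 = 345.7720 * 1.4479 = 500.6321 K

500.6321 K


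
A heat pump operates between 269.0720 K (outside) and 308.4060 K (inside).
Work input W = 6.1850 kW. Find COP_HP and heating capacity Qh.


COP = 308.4060 / 39.3340 = 7.8407
Qh = 7.8407 * 6.1850 = 48.4947 kW

COP = 7.8407, Qh = 48.4947 kW


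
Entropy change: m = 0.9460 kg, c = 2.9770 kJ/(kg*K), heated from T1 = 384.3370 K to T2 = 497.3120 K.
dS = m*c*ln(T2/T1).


T2/T1 = 1.2939
ln(T2/T1) = 0.2577
dS = 0.9460 * 2.9770 * 0.2577 = 0.7257 kJ/K

0.7257 kJ/K


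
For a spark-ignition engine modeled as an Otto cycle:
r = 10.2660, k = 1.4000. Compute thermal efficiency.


r^(k-1) = 2.5384
eta = 1 - 1/2.5384 = 0.6061 = 60.6051%

60.6051%


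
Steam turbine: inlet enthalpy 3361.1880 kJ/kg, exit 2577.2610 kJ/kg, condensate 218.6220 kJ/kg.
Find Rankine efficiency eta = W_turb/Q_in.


W = 783.9270 kJ/kg
Q_in = 3142.5660 kJ/kg
eta = 0.2495 = 24.9454%

eta = 24.9454%


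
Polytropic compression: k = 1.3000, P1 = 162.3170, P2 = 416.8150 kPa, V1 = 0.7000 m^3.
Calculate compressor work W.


(k-1)/k = 0.2308
(P2/P1)^exp = 1.2431
W = 4.3333 * 162.3170 * 0.7000 * (1.2431 - 1) = 119.7103 kJ

119.7103 kJ


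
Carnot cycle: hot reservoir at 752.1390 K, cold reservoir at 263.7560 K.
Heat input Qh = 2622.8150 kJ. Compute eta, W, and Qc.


eta = 1 - 263.7560/752.1390 = 0.6493
W = 0.6493 * 2622.8150 = 1703.0605 kJ
Qc = 2622.8150 - 1703.0605 = 919.7545 kJ

eta = 64.9325%, W = 1703.0605 kJ, Qc = 919.7545 kJ


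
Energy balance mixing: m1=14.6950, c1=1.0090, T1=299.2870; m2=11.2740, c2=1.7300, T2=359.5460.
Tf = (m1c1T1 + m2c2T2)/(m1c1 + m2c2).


num = 11450.1970
den = 34.3313
Tf = 333.5209 K

333.5209 K


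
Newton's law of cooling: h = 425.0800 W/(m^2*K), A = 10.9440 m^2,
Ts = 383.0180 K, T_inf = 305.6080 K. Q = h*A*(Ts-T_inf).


dT = 77.4100 K
Q = 425.0800 * 10.9440 * 77.4100 = 360117.1660 W

360117.1660 W


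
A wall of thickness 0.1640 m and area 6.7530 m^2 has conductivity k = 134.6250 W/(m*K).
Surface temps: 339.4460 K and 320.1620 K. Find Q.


dT = 19.2840 K
Q = 134.6250 * 6.7530 * 19.2840 / 0.1640 = 106899.5165 W

106899.5165 W


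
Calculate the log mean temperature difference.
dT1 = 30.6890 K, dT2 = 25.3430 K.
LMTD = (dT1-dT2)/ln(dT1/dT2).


dT1/dT2 = 1.2109
ln(dT1/dT2) = 0.1914
LMTD = 5.3460 / 0.1914 = 27.9308 K

27.9308 K


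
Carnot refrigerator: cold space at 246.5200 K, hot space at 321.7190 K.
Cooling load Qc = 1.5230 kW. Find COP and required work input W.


COP = 246.5200 / 75.1990 = 3.2782
W = 1.5230 / 3.2782 = 0.4646 kW

COP = 3.2782, W = 0.4646 kW


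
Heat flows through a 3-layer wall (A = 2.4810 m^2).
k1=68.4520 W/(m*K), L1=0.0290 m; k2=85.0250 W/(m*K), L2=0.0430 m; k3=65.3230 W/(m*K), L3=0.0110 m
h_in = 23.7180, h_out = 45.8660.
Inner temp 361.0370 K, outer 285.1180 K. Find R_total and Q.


R_conv_in = 1/(23.7180*2.4810) = 0.0170
R_1 = 0.0290/(68.4520*2.4810) = 0.0002
R_2 = 0.0430/(85.0250*2.4810) = 0.0002
R_3 = 0.0110/(65.3230*2.4810) = 6.7873e-05
R_conv_out = 1/(45.8660*2.4810) = 0.0088
R_total = 0.0262 K/W
Q = 75.9190 / 0.0262 = 2894.9864 W

R_total = 0.0262 K/W, Q = 2894.9864 W


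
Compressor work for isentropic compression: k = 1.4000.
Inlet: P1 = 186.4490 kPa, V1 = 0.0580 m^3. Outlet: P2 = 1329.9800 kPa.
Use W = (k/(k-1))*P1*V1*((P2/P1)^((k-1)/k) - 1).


(k-1)/k = 0.2857
(P2/P1)^exp = 1.7531
W = 3.5000 * 186.4490 * 0.0580 * (1.7531 - 1) = 28.5025 kJ

28.5025 kJ


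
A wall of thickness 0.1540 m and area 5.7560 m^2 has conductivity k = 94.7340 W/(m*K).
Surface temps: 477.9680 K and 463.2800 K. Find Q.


dT = 14.6880 K
Q = 94.7340 * 5.7560 * 14.6880 / 0.1540 = 52007.8144 W

52007.8144 W


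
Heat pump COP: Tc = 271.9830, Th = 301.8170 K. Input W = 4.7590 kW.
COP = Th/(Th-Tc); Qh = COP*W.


COP = 301.8170 / 29.8340 = 10.1165
Qh = 10.1165 * 4.7590 = 48.1446 kW

COP = 10.1165, Qh = 48.1446 kW


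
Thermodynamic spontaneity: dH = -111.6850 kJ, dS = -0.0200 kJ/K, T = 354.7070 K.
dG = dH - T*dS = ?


T*dS = 354.7070 * -0.0200 = -7.0941 kJ
dG = -111.6850 + 7.0941 = -104.5909 kJ (spontaneous)

dG = -104.5909 kJ, spontaneous


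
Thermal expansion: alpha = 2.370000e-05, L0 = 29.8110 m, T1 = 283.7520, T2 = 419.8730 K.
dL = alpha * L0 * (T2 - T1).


dT = 136.1210 K
dL = 2.370000e-05 * 29.8110 * 136.1210 = 0.096172 m
L_final = 29.907172 m

dL = 0.096172 m


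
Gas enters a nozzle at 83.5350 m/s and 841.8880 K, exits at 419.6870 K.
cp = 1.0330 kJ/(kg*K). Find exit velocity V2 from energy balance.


dT = 422.2010 K
2*cp*1000*dT = 872267.2660
V1^2 = 6978.0962
V2 = sqrt(879245.3622) = 937.6808 m/s

937.6808 m/s


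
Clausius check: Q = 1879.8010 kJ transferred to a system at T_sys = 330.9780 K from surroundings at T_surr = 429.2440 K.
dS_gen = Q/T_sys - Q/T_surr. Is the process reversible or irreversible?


dS_sys = 1879.8010/330.9780 = 5.6795 kJ/K
dS_surr = -1879.8010/429.2440 = -4.3793 kJ/K
dS_gen = 5.6795 - 4.3793 = 1.3002 kJ/K (irreversible)

dS_gen = 1.3002 kJ/K, irreversible


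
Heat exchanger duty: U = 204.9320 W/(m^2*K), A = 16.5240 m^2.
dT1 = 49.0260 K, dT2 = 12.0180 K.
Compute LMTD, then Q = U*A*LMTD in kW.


LMTD = 26.3225 K
Q = 204.9320 * 16.5240 * 26.3225 = 89135.8014 W = 89.1358 kW

89.1358 kW


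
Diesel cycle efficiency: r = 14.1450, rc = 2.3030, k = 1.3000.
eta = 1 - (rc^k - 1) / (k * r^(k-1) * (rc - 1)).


r^(k-1) = 2.2140
rc^k = 2.9579
eta = 0.4779 = 47.7941%

47.7941%


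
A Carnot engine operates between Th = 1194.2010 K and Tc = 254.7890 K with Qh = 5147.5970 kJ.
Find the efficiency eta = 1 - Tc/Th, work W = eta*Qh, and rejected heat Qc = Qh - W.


eta = 1 - 254.7890/1194.2010 = 0.7866
W = 0.7866 * 5147.5970 = 4049.3304 kJ
Qc = 5147.5970 - 4049.3304 = 1098.2666 kJ

eta = 78.6645%, W = 4049.3304 kJ, Qc = 1098.2666 kJ


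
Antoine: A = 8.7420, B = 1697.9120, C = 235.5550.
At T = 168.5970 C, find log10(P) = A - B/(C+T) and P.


C+T = 404.1520
B/(C+T) = 4.2012
log10(P) = 8.7420 - 4.2012 = 4.5408
P = 10^4.5408 = 34739.8680 mmHg

34739.8680 mmHg


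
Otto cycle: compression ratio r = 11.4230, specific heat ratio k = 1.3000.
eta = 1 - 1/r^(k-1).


r^(k-1) = 2.0765
eta = 1 - 1/2.0765 = 0.5184 = 51.8423%

51.8423%


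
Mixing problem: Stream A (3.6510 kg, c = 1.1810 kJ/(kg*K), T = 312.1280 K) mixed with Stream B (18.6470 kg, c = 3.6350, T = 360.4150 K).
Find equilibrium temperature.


num = 25775.4369
den = 72.0937
Tf = 357.5270 K

357.5270 K


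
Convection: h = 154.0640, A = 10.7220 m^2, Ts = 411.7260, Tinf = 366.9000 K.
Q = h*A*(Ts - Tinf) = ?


dT = 44.8260 K
Q = 154.0640 * 10.7220 * 44.8260 = 74046.9132 W

74046.9132 W


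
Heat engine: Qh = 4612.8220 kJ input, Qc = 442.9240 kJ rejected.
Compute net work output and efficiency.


W = 4612.8220 - 442.9240 = 4169.8980 kJ
eta = 4169.8980 / 4612.8220 = 0.9040 = 90.3980%

W = 4169.8980 kJ, eta = 90.3980%


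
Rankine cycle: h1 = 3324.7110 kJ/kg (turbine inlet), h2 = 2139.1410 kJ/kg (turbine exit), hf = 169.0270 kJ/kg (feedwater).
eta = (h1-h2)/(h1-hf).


W = 1185.5700 kJ/kg
Q_in = 3155.6840 kJ/kg
eta = 0.3757 = 37.5694%

eta = 37.5694%


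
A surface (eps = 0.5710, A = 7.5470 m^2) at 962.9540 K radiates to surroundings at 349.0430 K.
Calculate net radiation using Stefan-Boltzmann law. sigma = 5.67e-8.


T^4 = 8.5985e+11
Tsurr^4 = 1.4843e+10
Q = 0.5710 * 5.67e-8 * 7.5470 * 8.4501e+11 = 206468.3036 W

206468.3036 W


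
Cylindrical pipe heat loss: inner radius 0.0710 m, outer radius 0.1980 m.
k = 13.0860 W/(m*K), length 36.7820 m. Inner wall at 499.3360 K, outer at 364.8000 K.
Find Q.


dT = 134.5360 K
ln(ro/ri) = 1.0256
Q = 2*pi*13.0860*36.7820*134.5360 / 1.0256 = 396723.6247 W

396723.6247 W


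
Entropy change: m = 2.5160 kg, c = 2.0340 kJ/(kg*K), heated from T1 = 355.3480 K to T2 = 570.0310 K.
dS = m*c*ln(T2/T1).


T2/T1 = 1.6041
ln(T2/T1) = 0.4726
dS = 2.5160 * 2.0340 * 0.4726 = 2.4185 kJ/K

2.4185 kJ/K


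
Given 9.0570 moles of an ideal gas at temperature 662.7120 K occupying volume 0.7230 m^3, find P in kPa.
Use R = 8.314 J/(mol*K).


P = nRT/V = 9.0570 * 8.314 * 662.7120 / 0.7230
= 49902.1460 / 0.7230 = 69020.9488 Pa = 69.0209 kPa

69.0209 kPa


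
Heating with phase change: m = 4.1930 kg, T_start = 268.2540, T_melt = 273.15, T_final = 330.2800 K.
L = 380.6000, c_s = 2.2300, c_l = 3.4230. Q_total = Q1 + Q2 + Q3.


Q1 (sensible, solid) = 4.1930 * 2.2300 * 4.8960 = 45.7795 kJ
Q2 (latent) = 4.1930 * 380.6000 = 1595.8558 kJ
Q3 (sensible, liquid) = 4.1930 * 3.4230 * 57.1300 = 819.9663 kJ
Q_total = 2461.6016 kJ

2461.6016 kJ


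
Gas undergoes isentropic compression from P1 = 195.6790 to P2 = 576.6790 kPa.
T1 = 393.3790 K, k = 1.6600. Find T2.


(k-1)/k = 0.3976
(P2/P1)^exp = 1.5368
T2 = 393.3790 * 1.5368 = 604.5554 K

604.5554 K


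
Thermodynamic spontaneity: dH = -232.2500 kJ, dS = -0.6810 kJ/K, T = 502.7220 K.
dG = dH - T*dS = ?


T*dS = 502.7220 * -0.6810 = -342.3537 kJ
dG = -232.2500 + 342.3537 = 110.1037 kJ (non-spontaneous)

dG = 110.1037 kJ, non-spontaneous


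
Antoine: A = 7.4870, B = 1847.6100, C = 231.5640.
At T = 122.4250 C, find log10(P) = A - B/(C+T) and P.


C+T = 353.9890
B/(C+T) = 5.2194
log10(P) = 7.4870 - 5.2194 = 2.2676
P = 10^2.2676 = 185.1827 mmHg

185.1827 mmHg


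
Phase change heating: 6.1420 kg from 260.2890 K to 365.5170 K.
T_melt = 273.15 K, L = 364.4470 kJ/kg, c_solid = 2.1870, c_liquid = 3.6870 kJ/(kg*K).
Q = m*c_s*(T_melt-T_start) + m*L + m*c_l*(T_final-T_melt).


Q1 (sensible, solid) = 6.1420 * 2.1870 * 12.8610 = 172.7561 kJ
Q2 (latent) = 6.1420 * 364.4470 = 2238.4335 kJ
Q3 (sensible, liquid) = 6.1420 * 3.6870 * 92.3670 = 2091.7019 kJ
Q_total = 4502.8914 kJ

4502.8914 kJ


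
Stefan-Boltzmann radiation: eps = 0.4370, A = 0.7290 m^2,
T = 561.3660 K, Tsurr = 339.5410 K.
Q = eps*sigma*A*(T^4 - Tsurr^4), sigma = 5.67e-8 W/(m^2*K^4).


T^4 = 9.9308e+10
Tsurr^4 = 1.3291e+10
Q = 0.4370 * 5.67e-8 * 0.7290 * 8.6017e+10 = 1553.7273 W

1553.7273 W


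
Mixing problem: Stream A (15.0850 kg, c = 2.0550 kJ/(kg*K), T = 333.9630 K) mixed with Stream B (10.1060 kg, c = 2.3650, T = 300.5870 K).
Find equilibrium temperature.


num = 17536.9812
den = 54.9004
Tf = 319.4329 K

319.4329 K


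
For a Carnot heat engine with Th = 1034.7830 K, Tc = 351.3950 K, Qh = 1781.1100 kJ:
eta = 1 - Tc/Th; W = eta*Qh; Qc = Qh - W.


eta = 1 - 351.3950/1034.7830 = 0.6604
W = 0.6604 * 1781.1100 = 1176.2748 kJ
Qc = 1781.1100 - 1176.2748 = 604.8352 kJ

eta = 66.0417%, W = 1176.2748 kJ, Qc = 604.8352 kJ


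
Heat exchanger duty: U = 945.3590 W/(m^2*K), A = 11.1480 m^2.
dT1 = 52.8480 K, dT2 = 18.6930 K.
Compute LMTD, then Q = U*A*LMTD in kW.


LMTD = 32.8644 K
Q = 945.3590 * 11.1480 * 32.8644 = 346353.2841 W = 346.3533 kW

346.3533 kW


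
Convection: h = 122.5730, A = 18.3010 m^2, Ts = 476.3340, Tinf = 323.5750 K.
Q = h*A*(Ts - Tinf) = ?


dT = 152.7590 K
Q = 122.5730 * 18.3010 * 152.7590 = 342670.2831 W

342670.2831 W


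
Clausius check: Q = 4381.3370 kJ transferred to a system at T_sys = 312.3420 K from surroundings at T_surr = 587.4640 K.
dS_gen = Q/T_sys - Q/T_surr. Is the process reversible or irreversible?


dS_sys = 4381.3370/312.3420 = 14.0274 kJ/K
dS_surr = -4381.3370/587.4640 = -7.4581 kJ/K
dS_gen = 14.0274 - 7.4581 = 6.5693 kJ/K (irreversible)

dS_gen = 6.5693 kJ/K, irreversible


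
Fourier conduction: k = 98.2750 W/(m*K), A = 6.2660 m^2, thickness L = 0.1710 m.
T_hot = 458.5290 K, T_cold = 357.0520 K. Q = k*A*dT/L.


dT = 101.4770 K
Q = 98.2750 * 6.2660 * 101.4770 / 0.1710 = 365430.6347 W

365430.6347 W


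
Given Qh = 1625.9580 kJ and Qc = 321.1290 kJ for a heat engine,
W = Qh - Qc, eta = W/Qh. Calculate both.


W = 1625.9580 - 321.1290 = 1304.8290 kJ
eta = 1304.8290 / 1625.9580 = 0.8025 = 80.2499%

W = 1304.8290 kJ, eta = 80.2499%


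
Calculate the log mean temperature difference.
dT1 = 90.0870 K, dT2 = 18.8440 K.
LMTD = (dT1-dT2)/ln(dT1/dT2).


dT1/dT2 = 4.7807
ln(dT1/dT2) = 1.5646
LMTD = 71.2430 / 1.5646 = 45.5349 K

45.5349 K


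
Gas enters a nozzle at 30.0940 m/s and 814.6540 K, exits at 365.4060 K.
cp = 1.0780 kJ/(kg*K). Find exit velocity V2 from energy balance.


dT = 449.2480 K
2*cp*1000*dT = 968578.6880
V1^2 = 905.6488
V2 = sqrt(969484.3368) = 984.6240 m/s

984.6240 m/s


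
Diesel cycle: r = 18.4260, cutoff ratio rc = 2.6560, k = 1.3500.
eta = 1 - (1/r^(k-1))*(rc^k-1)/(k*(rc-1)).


r^(k-1) = 2.7727
rc^k = 3.7386
eta = 0.5582 = 55.8193%

55.8193%


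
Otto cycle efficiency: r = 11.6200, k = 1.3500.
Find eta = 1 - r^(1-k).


r^(k-1) = 2.3595
eta = 1 - 1/2.3595 = 0.5762 = 57.6184%

57.6184%


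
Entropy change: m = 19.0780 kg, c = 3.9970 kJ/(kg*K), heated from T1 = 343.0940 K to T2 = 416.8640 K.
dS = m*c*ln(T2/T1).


T2/T1 = 1.2150
ln(T2/T1) = 0.1948
dS = 19.0780 * 3.9970 * 0.1948 = 14.8510 kJ/K

14.8510 kJ/K


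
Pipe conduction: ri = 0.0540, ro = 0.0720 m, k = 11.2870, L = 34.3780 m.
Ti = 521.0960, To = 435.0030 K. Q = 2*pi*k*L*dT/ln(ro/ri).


dT = 86.0930 K
ln(ro/ri) = 0.2877
Q = 2*pi*11.2870*34.3780*86.0930 / 0.2877 = 729615.4863 W

729615.4863 W


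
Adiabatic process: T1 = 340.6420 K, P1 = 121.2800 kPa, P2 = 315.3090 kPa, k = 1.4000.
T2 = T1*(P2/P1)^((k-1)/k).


(k-1)/k = 0.2857
(P2/P1)^exp = 1.3139
T2 = 340.6420 * 1.3139 = 447.5634 K

447.5634 K


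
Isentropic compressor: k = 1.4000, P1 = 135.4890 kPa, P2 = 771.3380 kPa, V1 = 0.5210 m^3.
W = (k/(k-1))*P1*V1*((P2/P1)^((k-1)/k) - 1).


(k-1)/k = 0.2857
(P2/P1)^exp = 1.6437
W = 3.5000 * 135.4890 * 0.5210 * (1.6437 - 1) = 159.0250 kJ

159.0250 kJ


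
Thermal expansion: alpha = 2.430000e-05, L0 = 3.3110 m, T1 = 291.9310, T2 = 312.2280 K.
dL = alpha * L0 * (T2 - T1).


dT = 20.2970 K
dL = 2.430000e-05 * 3.3110 * 20.2970 = 0.001633 m
L_final = 3.312633 m

dL = 0.001633 m


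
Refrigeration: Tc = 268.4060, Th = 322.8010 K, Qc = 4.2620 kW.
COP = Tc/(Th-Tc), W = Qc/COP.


COP = 268.4060 / 54.3950 = 4.9344
W = 4.2620 / 4.9344 = 0.8637 kW

COP = 4.9344, W = 0.8637 kW


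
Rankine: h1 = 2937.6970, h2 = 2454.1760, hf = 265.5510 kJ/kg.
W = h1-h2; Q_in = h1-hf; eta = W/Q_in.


W = 483.5210 kJ/kg
Q_in = 2672.1460 kJ/kg
eta = 0.1809 = 18.0949%

eta = 18.0949%


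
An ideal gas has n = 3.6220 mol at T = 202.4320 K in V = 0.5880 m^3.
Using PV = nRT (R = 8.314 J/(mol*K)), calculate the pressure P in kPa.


P = nRT/V = 3.6220 * 8.314 * 202.4320 / 0.5880
= 6095.8972 / 0.5880 = 10367.1720 Pa = 10.3672 kPa

10.3672 kPa


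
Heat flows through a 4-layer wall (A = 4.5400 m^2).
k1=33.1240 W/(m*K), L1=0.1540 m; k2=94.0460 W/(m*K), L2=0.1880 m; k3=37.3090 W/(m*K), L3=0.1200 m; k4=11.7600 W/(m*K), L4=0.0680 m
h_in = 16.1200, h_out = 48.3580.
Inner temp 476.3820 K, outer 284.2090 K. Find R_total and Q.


R_conv_in = 1/(16.1200*4.5400) = 0.0137
R_1 = 0.1540/(33.1240*4.5400) = 0.0010
R_2 = 0.1880/(94.0460*4.5400) = 0.0004
R_3 = 0.1200/(37.3090*4.5400) = 0.0007
R_4 = 0.0680/(11.7600*4.5400) = 0.0013
R_conv_out = 1/(48.3580*4.5400) = 0.0046
R_total = 0.0217 K/W
Q = 192.1730 / 0.0217 = 8870.0562 W

R_total = 0.0217 K/W, Q = 8870.0562 W


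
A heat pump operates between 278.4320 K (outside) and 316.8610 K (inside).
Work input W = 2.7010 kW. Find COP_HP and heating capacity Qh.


COP = 316.8610 / 38.4290 = 8.2454
Qh = 8.2454 * 2.7010 = 22.2707 kW

COP = 8.2454, Qh = 22.2707 kW


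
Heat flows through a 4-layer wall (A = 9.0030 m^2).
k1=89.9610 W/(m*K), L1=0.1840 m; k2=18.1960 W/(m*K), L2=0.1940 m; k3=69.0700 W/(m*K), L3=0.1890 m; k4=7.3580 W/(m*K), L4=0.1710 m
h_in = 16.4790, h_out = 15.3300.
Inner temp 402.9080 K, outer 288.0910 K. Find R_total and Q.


R_conv_in = 1/(16.4790*9.0030) = 0.0067
R_1 = 0.1840/(89.9610*9.0030) = 0.0002
R_2 = 0.1940/(18.1960*9.0030) = 0.0012
R_3 = 0.1890/(69.0700*9.0030) = 0.0003
R_4 = 0.1710/(7.3580*9.0030) = 0.0026
R_conv_out = 1/(15.3300*9.0030) = 0.0072
R_total = 0.0183 K/W
Q = 114.8170 / 0.0183 = 6280.1243 W

R_total = 0.0183 K/W, Q = 6280.1243 W


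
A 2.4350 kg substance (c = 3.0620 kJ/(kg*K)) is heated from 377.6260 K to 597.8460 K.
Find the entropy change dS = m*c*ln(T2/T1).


T2/T1 = 1.5832
ln(T2/T1) = 0.4594
dS = 2.4350 * 3.0620 * 0.4594 = 3.4255 kJ/K

3.4255 kJ/K


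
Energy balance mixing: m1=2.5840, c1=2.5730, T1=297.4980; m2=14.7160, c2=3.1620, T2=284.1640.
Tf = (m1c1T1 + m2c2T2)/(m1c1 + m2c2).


num = 15200.6717
den = 53.1806
Tf = 285.8310 K

285.8310 K


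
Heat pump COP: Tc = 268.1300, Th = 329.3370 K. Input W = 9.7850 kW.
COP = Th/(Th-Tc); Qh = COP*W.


COP = 329.3370 / 61.2070 = 5.3807
Qh = 5.3807 * 9.7850 = 52.6502 kW

COP = 5.3807, Qh = 52.6502 kW


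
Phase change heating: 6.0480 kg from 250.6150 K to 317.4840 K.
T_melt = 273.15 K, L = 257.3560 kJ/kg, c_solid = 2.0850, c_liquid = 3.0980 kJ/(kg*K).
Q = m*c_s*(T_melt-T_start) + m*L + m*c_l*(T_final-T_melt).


Q1 (sensible, solid) = 6.0480 * 2.0850 * 22.5350 = 284.1682 kJ
Q2 (latent) = 6.0480 * 257.3560 = 1556.4891 kJ
Q3 (sensible, liquid) = 6.0480 * 3.0980 * 44.3340 = 830.6730 kJ
Q_total = 2671.3303 kJ

2671.3303 kJ


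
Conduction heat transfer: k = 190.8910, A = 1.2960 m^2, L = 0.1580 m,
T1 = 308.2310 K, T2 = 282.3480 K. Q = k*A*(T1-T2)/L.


dT = 25.8830 K
Q = 190.8910 * 1.2960 * 25.8830 / 0.1580 = 40527.3288 W

40527.3288 W


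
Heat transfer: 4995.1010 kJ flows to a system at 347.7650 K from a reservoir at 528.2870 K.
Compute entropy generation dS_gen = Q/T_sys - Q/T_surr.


dS_sys = 4995.1010/347.7650 = 14.3634 kJ/K
dS_surr = -4995.1010/528.2870 = -9.4553 kJ/K
dS_gen = 14.3634 - 9.4553 = 4.9082 kJ/K (irreversible)

dS_gen = 4.9082 kJ/K, irreversible


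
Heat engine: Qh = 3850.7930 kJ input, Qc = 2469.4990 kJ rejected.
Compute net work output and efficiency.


W = 3850.7930 - 2469.4990 = 1381.2940 kJ
eta = 1381.2940 / 3850.7930 = 0.3587 = 35.8704%

W = 1381.2940 kJ, eta = 35.8704%


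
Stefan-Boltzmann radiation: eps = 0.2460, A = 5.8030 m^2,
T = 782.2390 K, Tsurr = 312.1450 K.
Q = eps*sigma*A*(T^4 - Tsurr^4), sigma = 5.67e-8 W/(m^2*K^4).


T^4 = 3.7442e+11
Tsurr^4 = 9.4935e+09
Q = 0.2460 * 5.67e-8 * 5.8030 * 3.6493e+11 = 29537.5826 W

29537.5826 W


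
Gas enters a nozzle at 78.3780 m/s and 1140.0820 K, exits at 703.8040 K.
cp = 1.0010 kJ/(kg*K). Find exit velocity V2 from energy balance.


dT = 436.2780 K
2*cp*1000*dT = 873428.5560
V1^2 = 6143.1109
V2 = sqrt(879571.6669) = 937.8548 m/s

937.8548 m/s


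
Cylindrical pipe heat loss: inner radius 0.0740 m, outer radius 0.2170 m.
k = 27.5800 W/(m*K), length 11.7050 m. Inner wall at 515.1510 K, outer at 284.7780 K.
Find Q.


dT = 230.3730 K
ln(ro/ri) = 1.0758
Q = 2*pi*27.5800*11.7050*230.3730 / 1.0758 = 434342.7363 W

434342.7363 W


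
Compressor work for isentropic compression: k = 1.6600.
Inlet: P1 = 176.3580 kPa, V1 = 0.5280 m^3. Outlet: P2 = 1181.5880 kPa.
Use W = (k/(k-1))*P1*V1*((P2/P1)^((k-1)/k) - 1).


(k-1)/k = 0.3976
(P2/P1)^exp = 2.1303
W = 2.5152 * 176.3580 * 0.5280 * (2.1303 - 1) = 264.7168 kJ

264.7168 kJ


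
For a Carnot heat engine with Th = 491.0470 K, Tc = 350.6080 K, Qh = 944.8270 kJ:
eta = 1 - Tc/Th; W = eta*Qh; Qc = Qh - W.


eta = 1 - 350.6080/491.0470 = 0.2860
W = 0.2860 * 944.8270 = 270.2197 kJ
Qc = 944.8270 - 270.2197 = 674.6073 kJ

eta = 28.5999%, W = 270.2197 kJ, Qc = 674.6073 kJ


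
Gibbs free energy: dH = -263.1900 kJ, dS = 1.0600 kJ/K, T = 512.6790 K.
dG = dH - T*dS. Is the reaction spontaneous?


T*dS = 512.6790 * 1.0600 = 543.4397 kJ
dG = -263.1900 - 543.4397 = -806.6297 kJ (spontaneous)

dG = -806.6297 kJ, spontaneous


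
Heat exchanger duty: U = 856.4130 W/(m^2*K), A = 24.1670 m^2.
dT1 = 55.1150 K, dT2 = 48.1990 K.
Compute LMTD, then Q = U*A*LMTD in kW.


LMTD = 51.5797 K
Q = 856.4130 * 24.1670 * 51.5797 = 1067542.5513 W = 1067.5426 kW

1067.5426 kW


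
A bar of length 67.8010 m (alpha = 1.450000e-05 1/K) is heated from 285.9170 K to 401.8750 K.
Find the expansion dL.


dT = 115.9580 K
dL = 1.450000e-05 * 67.8010 * 115.9580 = 0.114000 m
L_final = 67.915000 m

dL = 0.114000 m


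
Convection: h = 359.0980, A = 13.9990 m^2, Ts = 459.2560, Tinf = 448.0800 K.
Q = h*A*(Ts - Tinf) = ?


dT = 11.1760 K
Q = 359.0980 * 13.9990 * 11.1760 = 56181.8962 W

56181.8962 W


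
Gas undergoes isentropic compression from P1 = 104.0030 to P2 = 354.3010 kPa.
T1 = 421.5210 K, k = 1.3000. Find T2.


(k-1)/k = 0.2308
(P2/P1)^exp = 1.3269
T2 = 421.5210 * 1.3269 = 559.3244 K

559.3244 K


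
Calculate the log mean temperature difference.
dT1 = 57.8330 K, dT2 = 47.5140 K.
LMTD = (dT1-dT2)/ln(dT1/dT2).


dT1/dT2 = 1.2172
ln(dT1/dT2) = 0.1965
LMTD = 10.3190 / 0.1965 = 52.5046 K

52.5046 K


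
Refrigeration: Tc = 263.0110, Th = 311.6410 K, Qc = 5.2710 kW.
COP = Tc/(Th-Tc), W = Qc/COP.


COP = 263.0110 / 48.6300 = 5.4084
W = 5.2710 / 5.4084 = 0.9746 kW

COP = 5.4084, W = 0.9746 kW


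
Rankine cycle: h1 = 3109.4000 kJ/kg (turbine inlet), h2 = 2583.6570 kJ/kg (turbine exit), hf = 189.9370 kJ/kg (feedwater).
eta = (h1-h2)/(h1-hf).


W = 525.7430 kJ/kg
Q_in = 2919.4630 kJ/kg
eta = 0.1801 = 18.0082%

eta = 18.0082%


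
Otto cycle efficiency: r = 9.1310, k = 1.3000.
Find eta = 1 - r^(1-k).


r^(k-1) = 1.9416
eta = 1 - 1/1.9416 = 0.4850 = 48.4956%

48.4956%


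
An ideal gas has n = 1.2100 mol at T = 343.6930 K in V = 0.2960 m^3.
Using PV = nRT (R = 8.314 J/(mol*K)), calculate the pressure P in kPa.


P = nRT/V = 1.2100 * 8.314 * 343.6930 / 0.2960
= 3457.5310 / 0.2960 = 11680.8478 Pa = 11.6808 kPa

11.6808 kPa


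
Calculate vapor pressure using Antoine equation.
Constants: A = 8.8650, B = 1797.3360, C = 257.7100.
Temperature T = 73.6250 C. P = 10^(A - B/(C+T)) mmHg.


C+T = 331.3350
B/(C+T) = 5.4245
log10(P) = 8.8650 - 5.4245 = 3.4405
P = 10^3.4405 = 2757.2234 mmHg

2757.2234 mmHg


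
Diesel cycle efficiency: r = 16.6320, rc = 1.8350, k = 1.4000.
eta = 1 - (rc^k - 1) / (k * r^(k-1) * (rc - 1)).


r^(k-1) = 3.0788
rc^k = 2.3393
eta = 0.6279 = 62.7871%

62.7871%


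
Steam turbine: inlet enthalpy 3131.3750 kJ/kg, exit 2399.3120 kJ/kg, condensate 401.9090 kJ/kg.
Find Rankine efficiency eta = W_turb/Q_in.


W = 732.0630 kJ/kg
Q_in = 2729.4660 kJ/kg
eta = 0.2682 = 26.8207%

eta = 26.8207%


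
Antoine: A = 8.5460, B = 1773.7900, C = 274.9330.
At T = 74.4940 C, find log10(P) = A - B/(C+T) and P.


C+T = 349.4270
B/(C+T) = 5.0763
log10(P) = 8.5460 - 5.0763 = 3.4697
P = 10^3.4697 = 2949.2934 mmHg

2949.2934 mmHg


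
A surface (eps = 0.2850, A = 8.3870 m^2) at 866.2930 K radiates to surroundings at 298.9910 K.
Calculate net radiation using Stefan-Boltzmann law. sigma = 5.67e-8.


T^4 = 5.6320e+11
Tsurr^4 = 7.9916e+09
Q = 0.2850 * 5.67e-8 * 8.3870 * 5.5520e+11 = 75246.6437 W

75246.6437 W


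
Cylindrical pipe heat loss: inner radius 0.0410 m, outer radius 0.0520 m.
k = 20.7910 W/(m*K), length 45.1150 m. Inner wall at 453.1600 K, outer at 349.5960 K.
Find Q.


dT = 103.5640 K
ln(ro/ri) = 0.2377
Q = 2*pi*20.7910*45.1150*103.5640 / 0.2377 = 2568074.6265 W

2568074.6265 W


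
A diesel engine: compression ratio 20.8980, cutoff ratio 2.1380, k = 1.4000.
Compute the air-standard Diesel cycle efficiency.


r^(k-1) = 3.3732
rc^k = 2.8974
eta = 0.6469 = 64.6939%

64.6939%


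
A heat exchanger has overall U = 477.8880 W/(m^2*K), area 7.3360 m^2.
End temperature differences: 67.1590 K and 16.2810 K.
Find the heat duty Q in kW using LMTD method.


LMTD = 35.9038 K
Q = 477.8880 * 7.3360 * 35.9038 = 125871.0820 W = 125.8711 kW

125.8711 kW


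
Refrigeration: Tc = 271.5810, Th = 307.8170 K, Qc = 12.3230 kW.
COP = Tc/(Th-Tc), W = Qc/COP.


COP = 271.5810 / 36.2360 = 7.4948
W = 12.3230 / 7.4948 = 1.6442 kW

COP = 7.4948, W = 1.6442 kW


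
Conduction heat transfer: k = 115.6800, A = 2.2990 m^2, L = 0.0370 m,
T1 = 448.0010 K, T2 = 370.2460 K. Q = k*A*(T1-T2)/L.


dT = 77.7550 K
Q = 115.6800 * 2.2990 * 77.7550 / 0.0370 = 558886.8006 W

558886.8006 W


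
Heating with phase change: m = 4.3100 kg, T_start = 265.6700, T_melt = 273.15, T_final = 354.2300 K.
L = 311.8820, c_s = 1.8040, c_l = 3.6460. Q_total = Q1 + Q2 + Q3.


Q1 (sensible, solid) = 4.3100 * 1.8040 * 7.4800 = 58.1588 kJ
Q2 (latent) = 4.3100 * 311.8820 = 1344.2114 kJ
Q3 (sensible, liquid) = 4.3100 * 3.6460 * 81.0800 = 1274.1122 kJ
Q_total = 2676.4824 kJ

2676.4824 kJ


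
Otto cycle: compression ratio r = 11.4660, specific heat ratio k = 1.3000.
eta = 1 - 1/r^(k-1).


r^(k-1) = 2.0789
eta = 1 - 1/2.0789 = 0.5190 = 51.8965%

51.8965%


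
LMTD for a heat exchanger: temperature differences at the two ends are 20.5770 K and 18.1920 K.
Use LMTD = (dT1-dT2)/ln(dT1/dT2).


dT1/dT2 = 1.1311
ln(dT1/dT2) = 0.1232
LMTD = 2.3850 / 0.1232 = 19.3600 K

19.3600 K


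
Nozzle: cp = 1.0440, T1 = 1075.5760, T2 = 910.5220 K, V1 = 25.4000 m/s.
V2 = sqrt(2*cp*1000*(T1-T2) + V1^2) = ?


dT = 165.0540 K
2*cp*1000*dT = 344632.7520
V1^2 = 645.1600
V2 = sqrt(345277.9120) = 587.6035 m/s

587.6035 m/s


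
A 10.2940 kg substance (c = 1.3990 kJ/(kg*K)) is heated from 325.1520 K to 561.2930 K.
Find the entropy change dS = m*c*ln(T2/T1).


T2/T1 = 1.7262
ln(T2/T1) = 0.5460
dS = 10.2940 * 1.3990 * 0.5460 = 7.8624 kJ/K

7.8624 kJ/K


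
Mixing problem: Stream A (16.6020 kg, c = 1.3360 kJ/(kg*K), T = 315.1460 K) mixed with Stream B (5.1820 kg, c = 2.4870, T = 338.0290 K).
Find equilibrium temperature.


num = 11346.4180
den = 35.0679
Tf = 323.5556 K

323.5556 K


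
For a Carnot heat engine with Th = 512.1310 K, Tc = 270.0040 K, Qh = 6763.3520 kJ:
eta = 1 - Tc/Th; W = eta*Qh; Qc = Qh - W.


eta = 1 - 270.0040/512.1310 = 0.4728
W = 0.4728 * 6763.3520 = 3197.6001 kJ
Qc = 6763.3520 - 3197.6001 = 3565.7519 kJ

eta = 47.2783%, W = 3197.6001 kJ, Qc = 3565.7519 kJ


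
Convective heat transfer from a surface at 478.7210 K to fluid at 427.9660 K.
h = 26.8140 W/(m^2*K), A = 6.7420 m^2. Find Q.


dT = 50.7550 K
Q = 26.8140 * 6.7420 * 50.7550 = 9175.4883 W

9175.4883 W


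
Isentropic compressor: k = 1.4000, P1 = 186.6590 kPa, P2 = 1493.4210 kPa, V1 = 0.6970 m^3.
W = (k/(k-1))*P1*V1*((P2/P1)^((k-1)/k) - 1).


(k-1)/k = 0.2857
(P2/P1)^exp = 1.8115
W = 3.5000 * 186.6590 * 0.6970 * (1.8115 - 1) = 369.5198 kJ

369.5198 kJ


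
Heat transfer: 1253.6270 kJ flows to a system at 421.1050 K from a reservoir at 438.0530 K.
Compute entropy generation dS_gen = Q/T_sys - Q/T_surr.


dS_sys = 1253.6270/421.1050 = 2.9770 kJ/K
dS_surr = -1253.6270/438.0530 = -2.8618 kJ/K
dS_gen = 2.9770 - 2.8618 = 0.1152 kJ/K (irreversible)

dS_gen = 0.1152 kJ/K, irreversible


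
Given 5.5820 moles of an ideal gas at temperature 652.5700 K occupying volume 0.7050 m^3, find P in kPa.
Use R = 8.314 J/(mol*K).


P = nRT/V = 5.5820 * 8.314 * 652.5700 / 0.7050
= 30284.9567 / 0.7050 = 42957.3854 Pa = 42.9574 kPa

42.9574 kPa


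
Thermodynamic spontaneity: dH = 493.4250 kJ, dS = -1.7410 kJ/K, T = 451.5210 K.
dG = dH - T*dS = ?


T*dS = 451.5210 * -1.7410 = -786.0981 kJ
dG = 493.4250 + 786.0981 = 1279.5231 kJ (non-spontaneous)

dG = 1279.5231 kJ, non-spontaneous


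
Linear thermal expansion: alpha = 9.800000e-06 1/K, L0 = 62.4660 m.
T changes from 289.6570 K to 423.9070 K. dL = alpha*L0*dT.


dT = 134.2500 K
dL = 9.800000e-06 * 62.4660 * 134.2500 = 0.082183 m
L_final = 62.548183 m

dL = 0.082183 m


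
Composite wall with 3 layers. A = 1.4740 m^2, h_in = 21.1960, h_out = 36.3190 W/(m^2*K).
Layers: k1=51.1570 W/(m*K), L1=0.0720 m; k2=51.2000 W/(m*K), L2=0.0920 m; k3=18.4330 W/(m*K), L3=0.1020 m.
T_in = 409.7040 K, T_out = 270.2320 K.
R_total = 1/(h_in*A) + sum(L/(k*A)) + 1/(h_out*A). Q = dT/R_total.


R_conv_in = 1/(21.1960*1.4740) = 0.0320
R_1 = 0.0720/(51.1570*1.4740) = 0.0010
R_2 = 0.0920/(51.2000*1.4740) = 0.0012
R_3 = 0.1020/(18.4330*1.4740) = 0.0038
R_conv_out = 1/(36.3190*1.4740) = 0.0187
R_total = 0.0566 K/W
Q = 139.4720 / 0.0566 = 2463.5208 W

R_total = 0.0566 K/W, Q = 2463.5208 W


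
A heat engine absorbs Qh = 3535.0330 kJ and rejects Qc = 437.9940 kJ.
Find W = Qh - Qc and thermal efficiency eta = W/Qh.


W = 3535.0330 - 437.9940 = 3097.0390 kJ
eta = 3097.0390 / 3535.0330 = 0.8761 = 87.6099%

W = 3097.0390 kJ, eta = 87.6099%


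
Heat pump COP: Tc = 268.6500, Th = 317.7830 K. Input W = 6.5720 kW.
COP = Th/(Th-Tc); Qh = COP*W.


COP = 317.7830 / 49.1330 = 6.4678
Qh = 6.4678 * 6.5720 = 42.5065 kW

COP = 6.4678, Qh = 42.5065 kW


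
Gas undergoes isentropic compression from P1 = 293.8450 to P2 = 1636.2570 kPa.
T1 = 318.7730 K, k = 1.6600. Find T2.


(k-1)/k = 0.3976
(P2/P1)^exp = 1.9792
T2 = 318.7730 * 1.9792 = 630.9252 K

630.9252 K


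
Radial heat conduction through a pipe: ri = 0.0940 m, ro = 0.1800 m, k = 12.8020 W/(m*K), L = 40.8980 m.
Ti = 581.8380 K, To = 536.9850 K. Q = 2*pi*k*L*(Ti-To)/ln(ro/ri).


dT = 44.8530 K
ln(ro/ri) = 0.6497
Q = 2*pi*12.8020*40.8980*44.8530 / 0.6497 = 227124.3761 W

227124.3761 W


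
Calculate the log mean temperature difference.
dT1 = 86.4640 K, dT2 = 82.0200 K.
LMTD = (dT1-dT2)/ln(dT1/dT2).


dT1/dT2 = 1.0542
ln(dT1/dT2) = 0.0528
LMTD = 4.4440 / 0.0528 = 84.2225 K

84.2225 K


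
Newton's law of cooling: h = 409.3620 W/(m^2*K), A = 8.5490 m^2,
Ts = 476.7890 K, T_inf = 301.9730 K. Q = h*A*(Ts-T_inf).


dT = 174.8160 K
Q = 409.3620 * 8.5490 * 174.8160 = 611792.3212 W

611792.3212 W


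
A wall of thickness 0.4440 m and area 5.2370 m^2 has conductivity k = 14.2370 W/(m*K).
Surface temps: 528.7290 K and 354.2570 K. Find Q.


dT = 174.4720 K
Q = 14.2370 * 5.2370 * 174.4720 / 0.4440 = 29298.3949 W

29298.3949 W


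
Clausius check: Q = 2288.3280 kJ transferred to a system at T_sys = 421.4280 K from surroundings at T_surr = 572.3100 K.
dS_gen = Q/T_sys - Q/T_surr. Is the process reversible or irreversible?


dS_sys = 2288.3280/421.4280 = 5.4299 kJ/K
dS_surr = -2288.3280/572.3100 = -3.9984 kJ/K
dS_gen = 5.4299 - 3.9984 = 1.4315 kJ/K (irreversible)

dS_gen = 1.4315 kJ/K, irreversible


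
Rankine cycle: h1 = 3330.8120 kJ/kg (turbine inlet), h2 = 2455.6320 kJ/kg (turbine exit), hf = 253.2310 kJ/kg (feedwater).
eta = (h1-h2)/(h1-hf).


W = 875.1800 kJ/kg
Q_in = 3077.5810 kJ/kg
eta = 0.2844 = 28.4373%

eta = 28.4373%


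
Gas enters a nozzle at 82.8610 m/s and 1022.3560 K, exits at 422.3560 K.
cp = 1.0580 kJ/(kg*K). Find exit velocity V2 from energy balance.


dT = 600.0000 K
2*cp*1000*dT = 1269600.0000
V1^2 = 6865.9453
V2 = sqrt(1276465.9453) = 1129.8079 m/s

1129.8079 m/s


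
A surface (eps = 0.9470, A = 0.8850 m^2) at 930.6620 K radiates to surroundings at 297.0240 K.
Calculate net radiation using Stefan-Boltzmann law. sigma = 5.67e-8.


T^4 = 7.5018e+11
Tsurr^4 = 7.7833e+09
Q = 0.9470 * 5.67e-8 * 0.8850 * 7.4240e+11 = 35278.8798 W

35278.8798 W
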